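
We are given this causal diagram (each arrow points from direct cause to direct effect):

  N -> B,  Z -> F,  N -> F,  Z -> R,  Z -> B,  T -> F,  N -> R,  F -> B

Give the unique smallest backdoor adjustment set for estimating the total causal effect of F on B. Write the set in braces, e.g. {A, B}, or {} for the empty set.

Variables eligible for adjustment (non-descendants of F, excluding F and B): {N, R, T, Z}.
Backdoor paths from F to B:
  P1: F <- Z -> R <- N -> B
  P2: F <- Z -> B
  P3: F <- N -> R <- Z -> B
  P4: F <- N -> B
The empty set is not sufficient: P2 (F <- Z -> B) has no collider blocking it and no conditioned non-collider, so it is open.
Try {N, Z}:
  P1: blocked at fork node Z ∈ conditioning set.
  P2: blocked at fork node Z ∈ conditioning set.
  P3: blocked at fork node N ∈ conditioning set.
  P4: blocked at fork node N ∈ conditioning set.
{N, Z} contains no descendant of F and blocks every backdoor path.
Every element of {N, Z} is needed (dropping N leaves P4 open; dropping Z leaves P2 open), so no proper subset is valid.
Among all size-2 subsets of the eligible variables, only {N, Z} blocks every backdoor path, so it is the unique smallest valid adjustment set.

{N, Z}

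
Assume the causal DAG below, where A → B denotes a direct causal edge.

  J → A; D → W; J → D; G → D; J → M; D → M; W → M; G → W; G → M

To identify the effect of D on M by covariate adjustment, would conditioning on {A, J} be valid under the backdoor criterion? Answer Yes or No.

Backdoor paths from D to M (paths whose first edge points into D):
  P1: D <- J -> M
  P2: D <- G -> W -> M
  P3: D <- G -> M
Condition 1 (no descendant of D in the set): holds — descendants of D are {M, W}; none are in {A, J}.
Condition 2 (every backdoor path blocked by {A, J}):
  P1: blocked at fork node J ∈ conditioning set.
  P2: open — no interior node is in the conditioning set.
  P3: open — no interior node is in the conditioning set.
{A, J} does not satisfy the backdoor criterion.

No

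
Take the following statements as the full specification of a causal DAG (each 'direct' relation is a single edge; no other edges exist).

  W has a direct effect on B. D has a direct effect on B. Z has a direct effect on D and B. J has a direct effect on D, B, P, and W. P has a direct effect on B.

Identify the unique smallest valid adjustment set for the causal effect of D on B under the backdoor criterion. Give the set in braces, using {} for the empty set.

{J, Z}

Variables eligible for adjustment (non-descendants of D, excluding D and B): {J, P, W, Z}.
Backdoor paths from D to B:
  P1: D <- Z -> B
  P2: D <- J -> W -> B
  P3: D <- J -> P -> B
  P4: D <- J -> B
The empty set is not sufficient: P1 (D <- Z -> B) has no collider blocking it and no conditioned non-collider, so it is open.
Try {J, Z}:
  P1: blocked at fork node Z ∈ conditioning set.
  P2: blocked at fork node J ∈ conditioning set.
  P3: blocked at fork node J ∈ conditioning set.
  P4: blocked at fork node J ∈ conditioning set.
{J, Z} contains no descendant of D and blocks every backdoor path.
Every element of {J, Z} is needed (dropping J leaves P2 open; dropping Z leaves P1 open), so no proper subset is valid.
Among all size-2 subsets of the eligible variables, only {J, Z} blocks every backdoor path, so it is the unique smallest valid adjustment set.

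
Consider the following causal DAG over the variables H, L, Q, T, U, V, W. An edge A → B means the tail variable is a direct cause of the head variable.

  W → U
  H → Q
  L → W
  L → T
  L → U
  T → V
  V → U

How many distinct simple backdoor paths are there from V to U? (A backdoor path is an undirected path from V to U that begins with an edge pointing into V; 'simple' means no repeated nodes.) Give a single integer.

2

A backdoor path from V to U is any simple undirected path whose first edge points into V (i.e. leaves V via a parent).
Parents of V: {T}.
Enumerating:
  P1: V <- T <- L -> W -> U
  P2: V <- T <- L -> U
That exhausts the simple backdoor paths. Count: 2.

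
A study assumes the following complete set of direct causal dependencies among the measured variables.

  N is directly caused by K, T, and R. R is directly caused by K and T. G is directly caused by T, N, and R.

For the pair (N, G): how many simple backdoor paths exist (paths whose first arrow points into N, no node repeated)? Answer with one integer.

A backdoor path from N to G is any simple undirected path whose first edge points into N (i.e. leaves N via a parent).
Parents of N: {K, R, T}.
Enumerating:
  P1: N <- T -> R -> G
  P2: N <- T -> G
  P3: N <- K -> R <- T -> G
  P4: N <- K -> R -> G
  P5: N <- R <- T -> G
  P6: N <- R -> G
That exhausts the simple backdoor paths. Count: 6.

6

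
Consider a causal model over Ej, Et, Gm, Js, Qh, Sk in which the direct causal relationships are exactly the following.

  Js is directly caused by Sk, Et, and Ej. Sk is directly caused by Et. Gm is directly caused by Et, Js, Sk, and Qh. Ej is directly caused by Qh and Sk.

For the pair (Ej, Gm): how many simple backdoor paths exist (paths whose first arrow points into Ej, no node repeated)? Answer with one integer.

A backdoor path from Ej to Gm is any simple undirected path whose first edge points into Ej (i.e. leaves Ej via a parent).
Parents of Ej: {Qh, Sk}.
Enumerating:
  P1: Ej <- Qh -> Gm
  P2: Ej <- Sk <- Et -> Js -> Gm
  P3: Ej <- Sk <- Et -> Gm
  P4: Ej <- Sk -> Js <- Et -> Gm
  P5: Ej <- Sk -> Js -> Gm
  P6: Ej <- Sk -> Gm
That exhausts the simple backdoor paths. Count: 6.

6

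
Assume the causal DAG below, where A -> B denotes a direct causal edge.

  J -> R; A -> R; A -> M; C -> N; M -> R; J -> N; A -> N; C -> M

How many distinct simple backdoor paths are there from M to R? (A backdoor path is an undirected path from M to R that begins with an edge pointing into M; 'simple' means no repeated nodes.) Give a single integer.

4

A backdoor path from M to R is any simple undirected path whose first edge points into M (i.e. leaves M via a parent).
Parents of M: {A, C}.
Enumerating:
  P1: M <- A -> R
  P2: M <- A -> N <- J -> R
  P3: M <- C -> N <- J -> R
  P4: M <- C -> N <- A -> R
That exhausts the simple backdoor paths. Count: 4.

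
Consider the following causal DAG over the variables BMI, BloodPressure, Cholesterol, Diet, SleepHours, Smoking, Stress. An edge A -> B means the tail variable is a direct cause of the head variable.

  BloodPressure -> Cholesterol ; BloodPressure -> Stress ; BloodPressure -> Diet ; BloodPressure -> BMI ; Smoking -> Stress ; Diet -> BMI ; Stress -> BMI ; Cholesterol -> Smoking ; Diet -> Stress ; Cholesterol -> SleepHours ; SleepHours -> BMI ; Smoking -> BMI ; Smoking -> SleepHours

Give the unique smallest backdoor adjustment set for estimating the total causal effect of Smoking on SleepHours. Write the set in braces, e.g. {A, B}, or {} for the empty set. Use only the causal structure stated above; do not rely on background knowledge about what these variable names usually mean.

Variables eligible for adjustment (non-descendants of Smoking, excluding Smoking and SleepHours): {BloodPressure, Cholesterol, Diet}.
Backdoor paths from Smoking to SleepHours:
  P1: Smoking <- Cholesterol <- BloodPressure -> Diet -> Stress -> BMI <- SleepHours
  P2: Smoking <- Cholesterol <- BloodPressure -> Diet -> BMI <- SleepHours
  P3: Smoking <- Cholesterol <- BloodPressure -> Stress <- Diet -> BMI <- SleepHours
  P4: Smoking <- Cholesterol <- BloodPressure -> Stress -> BMI <- SleepHours
  P5: Smoking <- Cholesterol <- BloodPressure -> BMI <- SleepHours
  P6: Smoking <- Cholesterol -> SleepHours
The empty set is not sufficient: P6 (Smoking <- Cholesterol -> SleepHours) has no collider blocking it and no conditioned non-collider, so it is open.
Try {Cholesterol}:
  P1: blocked at chain node Cholesterol ∈ conditioning set.
  P2: blocked at chain node Cholesterol ∈ conditioning set.
  P3: blocked at chain node Cholesterol ∈ conditioning set.
  P4: blocked at chain node Cholesterol ∈ conditioning set.
  P5: blocked at chain node Cholesterol ∈ conditioning set.
  P6: blocked at fork node Cholesterol ∈ conditioning set.
{Cholesterol} contains no descendant of Smoking and blocks every backdoor path.
No other singleton works — e.g. {BloodPressure} leaves P6 open — so {Cholesterol} is the unique smallest valid adjustment set.

{Cholesterol}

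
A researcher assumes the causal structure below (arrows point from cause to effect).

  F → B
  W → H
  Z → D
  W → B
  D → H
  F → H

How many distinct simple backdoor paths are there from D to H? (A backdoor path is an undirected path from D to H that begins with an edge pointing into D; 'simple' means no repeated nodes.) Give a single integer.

A backdoor path from D to H is any simple undirected path whose first edge points into D (i.e. leaves D via a parent).
Parents of D: {Z}.
No simple path from any parent of D reaches H without revisiting D, so there are no backdoor paths.

0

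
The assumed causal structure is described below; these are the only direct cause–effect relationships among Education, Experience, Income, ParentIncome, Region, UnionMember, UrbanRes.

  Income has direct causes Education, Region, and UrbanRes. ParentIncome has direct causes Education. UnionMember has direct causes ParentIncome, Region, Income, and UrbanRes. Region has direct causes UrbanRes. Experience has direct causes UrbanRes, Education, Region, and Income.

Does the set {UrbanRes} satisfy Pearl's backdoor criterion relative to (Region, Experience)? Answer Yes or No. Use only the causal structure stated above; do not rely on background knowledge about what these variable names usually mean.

Yes

Backdoor paths from Region to Experience (paths whose first edge points into Region):
  P1: Region <- UrbanRes -> Income <- Education -> Experience
  P2: Region <- UrbanRes -> Income -> Experience
  P3: Region <- UrbanRes -> Income -> UnionMember <- ParentIncome <- Education -> Experience
  P4: Region <- UrbanRes -> Experience
  P5: Region <- UrbanRes -> UnionMember <- ParentIncome <- Education -> Income -> Experience
  P6: Region <- UrbanRes -> UnionMember <- ParentIncome <- Education -> Experience
  P7: Region <- UrbanRes -> UnionMember <- Income <- Education -> Experience
  P8: Region <- UrbanRes -> UnionMember <- Income -> Experience
Condition 1 (no descendant of Region in the set): holds — descendants of Region are {Experience, Income, UnionMember}; none are in {UrbanRes}.
Condition 2 (every backdoor path blocked by {UrbanRes}):
  P1: blocked at fork node UrbanRes ∈ conditioning set.
  P2: blocked at fork node UrbanRes ∈ conditioning set.
  P3: blocked at fork node UrbanRes ∈ conditioning set.
  P4: blocked at fork node UrbanRes ∈ conditioning set.
  P5: blocked at fork node UrbanRes ∈ conditioning set.
  P6: blocked at fork node UrbanRes ∈ conditioning set.
  P7: blocked at fork node UrbanRes ∈ conditioning set.
  P8: blocked at fork node UrbanRes ∈ conditioning set.
{UrbanRes} satisfies the backdoor criterion.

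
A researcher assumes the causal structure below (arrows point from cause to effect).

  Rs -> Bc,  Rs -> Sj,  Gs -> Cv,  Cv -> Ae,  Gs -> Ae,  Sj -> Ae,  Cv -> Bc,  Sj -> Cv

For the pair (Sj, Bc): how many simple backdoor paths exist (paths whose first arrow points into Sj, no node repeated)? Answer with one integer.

1

A backdoor path from Sj to Bc is any simple undirected path whose first edge points into Sj (i.e. leaves Sj via a parent).
Parents of Sj: {Rs}.
Enumerating:
  P1: Sj <- Rs -> Bc
That exhausts the simple backdoor paths. Count: 1.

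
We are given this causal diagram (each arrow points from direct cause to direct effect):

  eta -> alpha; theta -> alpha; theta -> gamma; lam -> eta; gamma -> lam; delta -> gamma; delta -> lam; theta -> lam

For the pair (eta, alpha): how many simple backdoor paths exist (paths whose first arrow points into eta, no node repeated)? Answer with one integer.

3

A backdoor path from eta to alpha is any simple undirected path whose first edge points into eta (i.e. leaves eta via a parent).
Parents of eta: {lam}.
Enumerating:
  P1: eta <- lam <- delta -> gamma <- theta -> alpha
  P2: eta <- lam <- theta -> alpha
  P3: eta <- lam <- gamma <- theta -> alpha
That exhausts the simple backdoor paths. Count: 3.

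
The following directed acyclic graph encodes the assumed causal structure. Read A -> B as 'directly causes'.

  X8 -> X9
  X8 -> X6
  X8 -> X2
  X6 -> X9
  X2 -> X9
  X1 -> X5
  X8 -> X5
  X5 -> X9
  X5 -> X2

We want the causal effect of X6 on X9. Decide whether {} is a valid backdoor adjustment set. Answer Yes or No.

No

Backdoor paths from X6 to X9 (paths whose first edge points into X6):
  P1: X6 <- X8 -> X5 -> X2 -> X9
  P2: X6 <- X8 -> X5 -> X9
  P3: X6 <- X8 -> X2 <- X5 -> X9
  P4: X6 <- X8 -> X2 -> X9
  P5: X6 <- X8 -> X9
Condition 1 (no descendant of X6 in the set): holds — descendants of X6 are {X9}; none are in {}.
Condition 2 (every backdoor path blocked by {}):
  P1: open — no interior node is in the conditioning set.
  P2: open — no interior node is in the conditioning set.
  P3: blocked at collider X2 (neither it nor any descendant is in the conditioning set).
  P4: open — no interior node is in the conditioning set.
  P5: open — no interior node is in the conditioning set.
{} does not satisfy the backdoor criterion.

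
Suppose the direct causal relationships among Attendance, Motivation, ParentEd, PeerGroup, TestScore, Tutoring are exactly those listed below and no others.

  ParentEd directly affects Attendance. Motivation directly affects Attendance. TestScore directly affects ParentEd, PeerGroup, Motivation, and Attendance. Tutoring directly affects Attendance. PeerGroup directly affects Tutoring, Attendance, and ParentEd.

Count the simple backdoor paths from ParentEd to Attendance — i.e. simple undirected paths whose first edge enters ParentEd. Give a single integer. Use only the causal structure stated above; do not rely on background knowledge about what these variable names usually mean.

A backdoor path from ParentEd to Attendance is any simple undirected path whose first edge points into ParentEd (i.e. leaves ParentEd via a parent).
Parents of ParentEd: {PeerGroup, TestScore}.
Enumerating:
  P1: ParentEd <- TestScore -> PeerGroup -> Tutoring -> Attendance
  P2: ParentEd <- TestScore -> PeerGroup -> Attendance
  P3: ParentEd <- TestScore -> Motivation -> Attendance
  P4: ParentEd <- TestScore -> Attendance
  P5: ParentEd <- PeerGroup <- TestScore -> Motivation -> Attendance
  P6: ParentEd <- PeerGroup <- TestScore -> Attendance
  P7: ParentEd <- PeerGroup -> Tutoring -> Attendance
  P8: ParentEd <- PeerGroup -> Attendance
That exhausts the simple backdoor paths. Count: 8.

8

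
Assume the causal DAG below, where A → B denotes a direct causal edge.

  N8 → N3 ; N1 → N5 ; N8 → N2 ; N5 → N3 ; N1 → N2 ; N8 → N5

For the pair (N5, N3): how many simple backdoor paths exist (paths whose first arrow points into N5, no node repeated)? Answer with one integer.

A backdoor path from N5 to N3 is any simple undirected path whose first edge points into N5 (i.e. leaves N5 via a parent).
Parents of N5: {N1, N8}.
Enumerating:
  P1: N5 <- N1 -> N2 <- N8 -> N3
  P2: N5 <- N8 -> N3
That exhausts the simple backdoor paths. Count: 2.

2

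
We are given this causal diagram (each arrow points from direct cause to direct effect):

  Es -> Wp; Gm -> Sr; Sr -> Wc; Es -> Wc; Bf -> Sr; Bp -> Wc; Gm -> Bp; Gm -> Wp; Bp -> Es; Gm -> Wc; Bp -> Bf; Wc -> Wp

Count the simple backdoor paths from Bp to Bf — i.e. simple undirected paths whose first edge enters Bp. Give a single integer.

4

A backdoor path from Bp to Bf is any simple undirected path whose first edge points into Bp (i.e. leaves Bp via a parent).
Parents of Bp: {Gm}.
Enumerating:
  P1: Bp <- Gm -> Sr <- Bf
  P2: Bp <- Gm -> Wc <- Sr <- Bf
  P3: Bp <- Gm -> Wp <- Es -> Wc <- Sr <- Bf
  P4: Bp <- Gm -> Wp <- Wc <- Sr <- Bf
That exhausts the simple backdoor paths. Count: 4.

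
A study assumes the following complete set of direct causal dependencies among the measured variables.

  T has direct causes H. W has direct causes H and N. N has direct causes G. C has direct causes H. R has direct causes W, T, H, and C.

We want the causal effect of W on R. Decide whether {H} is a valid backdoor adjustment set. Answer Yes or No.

Backdoor paths from W to R (paths whose first edge points into W):
  P1: W <- H -> C -> R
  P2: W <- H -> T -> R
  P3: W <- H -> R
Condition 1 (no descendant of W in the set): holds — descendants of W are {R}; none are in {H}.
Condition 2 (every backdoor path blocked by {H}):
  P1: blocked at fork node H ∈ conditioning set.
  P2: blocked at fork node H ∈ conditioning set.
  P3: blocked at fork node H ∈ conditioning set.
{H} satisfies the backdoor criterion.

Yes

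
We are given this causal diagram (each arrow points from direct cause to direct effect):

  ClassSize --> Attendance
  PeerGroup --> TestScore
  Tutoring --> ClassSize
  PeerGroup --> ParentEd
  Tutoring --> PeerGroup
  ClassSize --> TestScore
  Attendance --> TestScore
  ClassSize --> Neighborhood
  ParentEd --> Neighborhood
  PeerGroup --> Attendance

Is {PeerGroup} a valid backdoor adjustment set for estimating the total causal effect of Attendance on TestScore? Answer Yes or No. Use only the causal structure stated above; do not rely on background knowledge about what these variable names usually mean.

Backdoor paths from Attendance to TestScore (paths whose first edge points into Attendance):
  P1: Attendance <- ClassSize <- Tutoring -> PeerGroup -> TestScore
  P2: Attendance <- ClassSize -> Neighborhood <- ParentEd <- PeerGroup -> TestScore
  P3: Attendance <- ClassSize -> TestScore
  P4: Attendance <- PeerGroup <- Tutoring -> ClassSize -> TestScore
  P5: Attendance <- PeerGroup -> ParentEd -> Neighborhood <- ClassSize -> TestScore
  P6: Attendance <- PeerGroup -> TestScore
Condition 1 (no descendant of Attendance in the set): holds — descendants of Attendance are {TestScore}; none are in {PeerGroup}.
Condition 2 (every backdoor path blocked by {PeerGroup}):
  P1: blocked at chain node PeerGroup ∈ conditioning set.
  P2: blocked at collider Neighborhood (neither it nor any descendant is in the conditioning set).
  P3: open — no interior node is in the conditioning set.
  P4: blocked at chain node PeerGroup ∈ conditioning set.
  P5: blocked at fork node PeerGroup ∈ conditioning set.
  P6: blocked at fork node PeerGroup ∈ conditioning set.
{PeerGroup} does not satisfy the backdoor criterion.

No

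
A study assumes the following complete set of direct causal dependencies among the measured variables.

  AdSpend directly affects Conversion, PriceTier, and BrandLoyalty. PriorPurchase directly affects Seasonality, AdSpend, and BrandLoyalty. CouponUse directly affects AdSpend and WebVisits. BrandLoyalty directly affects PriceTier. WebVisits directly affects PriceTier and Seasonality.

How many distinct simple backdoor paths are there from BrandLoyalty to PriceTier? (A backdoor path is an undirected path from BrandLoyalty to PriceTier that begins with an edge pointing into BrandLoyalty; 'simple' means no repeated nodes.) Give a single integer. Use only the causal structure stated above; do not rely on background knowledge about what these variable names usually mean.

A backdoor path from BrandLoyalty to PriceTier is any simple undirected path whose first edge points into BrandLoyalty (i.e. leaves BrandLoyalty via a parent).
Parents of BrandLoyalty: {AdSpend, PriorPurchase}.
Enumerating:
  P1: BrandLoyalty <- PriorPurchase -> AdSpend <- CouponUse -> WebVisits -> PriceTier
  P2: BrandLoyalty <- PriorPurchase -> AdSpend -> PriceTier
  P3: BrandLoyalty <- PriorPurchase -> Seasonality <- WebVisits <- CouponUse -> AdSpend -> PriceTier
  P4: BrandLoyalty <- PriorPurchase -> Seasonality <- WebVisits -> PriceTier
  P5: BrandLoyalty <- AdSpend <- PriorPurchase -> Seasonality <- WebVisits -> PriceTier
  P6: BrandLoyalty <- AdSpend <- CouponUse -> WebVisits -> PriceTier
  P7: BrandLoyalty <- AdSpend -> PriceTier
That exhausts the simple backdoor paths. Count: 7.

7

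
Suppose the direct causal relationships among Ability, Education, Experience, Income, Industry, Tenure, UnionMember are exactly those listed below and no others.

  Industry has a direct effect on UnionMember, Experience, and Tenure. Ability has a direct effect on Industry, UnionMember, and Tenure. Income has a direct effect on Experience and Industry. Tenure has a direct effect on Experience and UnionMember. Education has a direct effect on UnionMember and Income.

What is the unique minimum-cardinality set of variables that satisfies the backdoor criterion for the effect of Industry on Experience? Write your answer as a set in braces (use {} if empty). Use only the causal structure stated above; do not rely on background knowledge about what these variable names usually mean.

{Ability, Income}

Variables eligible for adjustment (non-descendants of Industry, excluding Industry and Experience): {Ability, Education, Income}.
Backdoor paths from Industry to Experience:
  P1: Industry <- Income <- Education -> UnionMember <- Ability -> Tenure -> Experience
  P2: Industry <- Income <- Education -> UnionMember <- Tenure -> Experience
  P3: Industry <- Income -> Experience
  P4: Industry <- Ability -> Tenure -> UnionMember <- Education -> Income -> Experience
  P5: Industry <- Ability -> Tenure -> Experience
  P6: Industry <- Ability -> UnionMember <- Education -> Income -> Experience
  P7: Industry <- Ability -> UnionMember <- Tenure -> Experience
The empty set is not sufficient: P3 (Industry <- Income -> Experience) has no collider blocking it and no conditioned non-collider, so it is open.
Try {Ability, Income}:
  P1: blocked at chain node Income ∈ conditioning set.
  P2: blocked at chain node Income ∈ conditioning set.
  P3: blocked at fork node Income ∈ conditioning set.
  P4: blocked at fork node Ability ∈ conditioning set.
  P5: blocked at fork node Ability ∈ conditioning set.
  P6: blocked at fork node Ability ∈ conditioning set.
  P7: blocked at fork node Ability ∈ conditioning set.
{Ability, Income} contains no descendant of Industry and blocks every backdoor path.
Every element of {Ability, Income} is needed (dropping Ability leaves P5 open; dropping Income leaves P3 open), so no proper subset is valid.
Among all size-2 subsets of the eligible variables, only {Ability, Income} blocks every backdoor path, so it is the unique smallest valid adjustment set.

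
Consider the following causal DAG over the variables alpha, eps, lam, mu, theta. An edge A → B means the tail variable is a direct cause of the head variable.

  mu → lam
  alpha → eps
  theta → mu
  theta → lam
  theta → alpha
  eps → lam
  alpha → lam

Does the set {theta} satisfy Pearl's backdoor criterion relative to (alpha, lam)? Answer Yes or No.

Backdoor paths from alpha to lam (paths whose first edge points into alpha):
  P1: alpha <- theta -> mu -> lam
  P2: alpha <- theta -> lam
Condition 1 (no descendant of alpha in the set): holds — descendants of alpha are {eps, lam}; none are in {theta}.
Condition 2 (every backdoor path blocked by {theta}):
  P1: blocked at fork node theta ∈ conditioning set.
  P2: blocked at fork node theta ∈ conditioning set.
{theta} satisfies the backdoor criterion.

Yes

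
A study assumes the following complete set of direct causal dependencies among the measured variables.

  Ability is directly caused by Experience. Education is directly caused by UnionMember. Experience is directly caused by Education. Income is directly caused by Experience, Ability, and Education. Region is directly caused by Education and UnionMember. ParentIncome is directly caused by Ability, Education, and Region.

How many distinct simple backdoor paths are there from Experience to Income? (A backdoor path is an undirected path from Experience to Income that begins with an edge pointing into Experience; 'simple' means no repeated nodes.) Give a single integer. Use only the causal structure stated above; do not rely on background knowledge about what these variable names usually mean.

4

A backdoor path from Experience to Income is any simple undirected path whose first edge points into Experience (i.e. leaves Experience via a parent).
Parents of Experience: {Education}.
Enumerating:
  P1: Experience <- Education <- UnionMember -> Region -> ParentIncome <- Ability -> Income
  P2: Experience <- Education -> Region -> ParentIncome <- Ability -> Income
  P3: Experience <- Education -> ParentIncome <- Ability -> Income
  P4: Experience <- Education -> Income
That exhausts the simple backdoor paths. Count: 4.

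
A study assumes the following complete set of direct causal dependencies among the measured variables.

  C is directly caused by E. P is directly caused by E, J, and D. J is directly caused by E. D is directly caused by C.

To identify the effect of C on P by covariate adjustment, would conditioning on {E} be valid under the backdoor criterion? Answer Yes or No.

Yes

Backdoor paths from C to P (paths whose first edge points into C):
  P1: C <- E -> J -> P
  P2: C <- E -> P
Condition 1 (no descendant of C in the set): holds — descendants of C are {D, P}; none are in {E}.
Condition 2 (every backdoor path blocked by {E}):
  P1: blocked at fork node E ∈ conditioning set.
  P2: blocked at fork node E ∈ conditioning set.
{E} satisfies the backdoor criterion.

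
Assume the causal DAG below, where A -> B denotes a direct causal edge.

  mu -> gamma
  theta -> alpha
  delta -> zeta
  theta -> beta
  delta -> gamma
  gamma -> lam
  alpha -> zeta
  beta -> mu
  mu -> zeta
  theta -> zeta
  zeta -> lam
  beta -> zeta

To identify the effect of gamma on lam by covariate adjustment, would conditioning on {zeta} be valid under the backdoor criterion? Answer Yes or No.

Backdoor paths from gamma to lam (paths whose first edge points into gamma):
  P1: gamma <- delta -> zeta -> lam
  P2: gamma <- mu <- beta <- theta -> alpha -> zeta -> lam
  P3: gamma <- mu <- beta <- theta -> zeta -> lam
  P4: gamma <- mu <- beta -> zeta -> lam
  P5: gamma <- mu -> zeta -> lam
Condition 1 (no descendant of gamma in the set): holds — descendants of gamma are {lam}; none are in {zeta}.
Condition 2 (every backdoor path blocked by {zeta}):
  P1: blocked at chain node zeta ∈ conditioning set.
  P2: blocked at chain node zeta ∈ conditioning set.
  P3: blocked at chain node zeta ∈ conditioning set.
  P4: blocked at chain node zeta ∈ conditioning set.
  P5: blocked at chain node zeta ∈ conditioning set.
{zeta} satisfies the backdoor criterion.

Yes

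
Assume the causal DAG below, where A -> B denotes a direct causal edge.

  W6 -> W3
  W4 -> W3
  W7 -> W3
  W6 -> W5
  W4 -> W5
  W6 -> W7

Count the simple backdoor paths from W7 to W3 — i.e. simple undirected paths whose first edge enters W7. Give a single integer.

2

A backdoor path from W7 to W3 is any simple undirected path whose first edge points into W7 (i.e. leaves W7 via a parent).
Parents of W7: {W6}.
Enumerating:
  P1: W7 <- W6 -> W5 <- W4 -> W3
  P2: W7 <- W6 -> W3
That exhausts the simple backdoor paths. Count: 2.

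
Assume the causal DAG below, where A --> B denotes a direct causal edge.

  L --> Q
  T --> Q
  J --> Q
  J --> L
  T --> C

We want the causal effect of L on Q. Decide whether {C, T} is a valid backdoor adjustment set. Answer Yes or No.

No

Backdoor paths from L to Q (paths whose first edge points into L):
  P1: L <- J -> Q
Condition 1 (no descendant of L in the set): holds — descendants of L are {Q}; none are in {C, T}.
Condition 2 (every backdoor path blocked by {C, T}):
  P1: open — no interior node is in the conditioning set.
{C, T} does not satisfy the backdoor criterion.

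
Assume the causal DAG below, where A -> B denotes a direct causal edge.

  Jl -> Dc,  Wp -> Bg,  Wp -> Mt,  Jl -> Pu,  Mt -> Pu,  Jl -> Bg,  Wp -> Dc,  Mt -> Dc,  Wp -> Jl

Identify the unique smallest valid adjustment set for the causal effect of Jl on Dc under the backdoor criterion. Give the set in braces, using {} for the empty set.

{Wp}

Variables eligible for adjustment (non-descendants of Jl, excluding Jl and Dc): {Mt, Wp}.
Backdoor paths from Jl to Dc:
  P1: Jl <- Wp -> Mt -> Dc
  P2: Jl <- Wp -> Dc
The empty set is not sufficient: P1 (Jl <- Wp -> Mt -> Dc) has no collider blocking it and no conditioned non-collider, so it is open.
Try {Wp}:
  P1: blocked at fork node Wp ∈ conditioning set.
  P2: blocked at fork node Wp ∈ conditioning set.
{Wp} contains no descendant of Jl and blocks every backdoor path.
No other singleton works — e.g. {Mt} leaves P2 open — so {Wp} is the unique smallest valid adjustment set.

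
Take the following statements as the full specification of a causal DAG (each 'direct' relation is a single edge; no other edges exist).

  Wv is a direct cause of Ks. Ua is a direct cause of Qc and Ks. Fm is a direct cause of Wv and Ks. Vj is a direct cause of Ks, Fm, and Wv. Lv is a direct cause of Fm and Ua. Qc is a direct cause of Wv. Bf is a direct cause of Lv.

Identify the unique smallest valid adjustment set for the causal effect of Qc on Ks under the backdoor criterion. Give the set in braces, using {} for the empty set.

{Ua}

Variables eligible for adjustment (non-descendants of Qc, excluding Qc and Ks): {Bf, Fm, Lv, Ua, Vj}.
Backdoor paths from Qc to Ks:
  P1: Qc <- Ua <- Lv -> Fm <- Vj -> Wv -> Ks
  P2: Qc <- Ua <- Lv -> Fm <- Vj -> Ks
  P3: Qc <- Ua <- Lv -> Fm -> Wv <- Vj -> Ks
  P4: Qc <- Ua <- Lv -> Fm -> Wv -> Ks
  P5: Qc <- Ua <- Lv -> Fm -> Ks
  P6: Qc <- Ua -> Ks
The empty set is not sufficient: P4 (Qc <- Ua <- Lv -> Fm -> Wv -> Ks) has no collider blocking it and no conditioned non-collider, so it is open.
Try {Ua}:
  P1: blocked at chain node Ua ∈ conditioning set.
  P2: blocked at chain node Ua ∈ conditioning set.
  P3: blocked at chain node Ua ∈ conditioning set.
  P4: blocked at chain node Ua ∈ conditioning set.
  P5: blocked at chain node Ua ∈ conditioning set.
  P6: blocked at fork node Ua ∈ conditioning set.
{Ua} contains no descendant of Qc and blocks every backdoor path.
No other singleton works — e.g. {Bf} leaves P4 open — so {Ua} is the unique smallest valid adjustment set.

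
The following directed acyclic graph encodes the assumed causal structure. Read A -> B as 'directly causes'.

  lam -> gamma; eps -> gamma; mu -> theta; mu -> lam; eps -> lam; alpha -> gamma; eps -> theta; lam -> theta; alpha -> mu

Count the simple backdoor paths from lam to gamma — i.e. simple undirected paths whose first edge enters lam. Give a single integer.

4

A backdoor path from lam to gamma is any simple undirected path whose first edge points into lam (i.e. leaves lam via a parent).
Parents of lam: {eps, mu}.
Enumerating:
  P1: lam <- eps -> theta <- mu <- alpha -> gamma
  P2: lam <- eps -> gamma
  P3: lam <- mu <- alpha -> gamma
  P4: lam <- mu -> theta <- eps -> gamma
That exhausts the simple backdoor paths. Count: 4.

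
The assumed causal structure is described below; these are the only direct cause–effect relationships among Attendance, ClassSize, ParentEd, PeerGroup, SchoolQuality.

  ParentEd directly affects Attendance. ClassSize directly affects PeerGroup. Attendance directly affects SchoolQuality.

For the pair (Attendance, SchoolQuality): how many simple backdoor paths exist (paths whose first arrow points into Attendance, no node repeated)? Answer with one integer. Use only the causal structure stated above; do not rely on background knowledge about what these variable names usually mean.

0

A backdoor path from Attendance to SchoolQuality is any simple undirected path whose first edge points into Attendance (i.e. leaves Attendance via a parent).
Parents of Attendance: {ParentEd}.
No simple path from any parent of Attendance reaches SchoolQuality without revisiting Attendance, so there are no backdoor paths.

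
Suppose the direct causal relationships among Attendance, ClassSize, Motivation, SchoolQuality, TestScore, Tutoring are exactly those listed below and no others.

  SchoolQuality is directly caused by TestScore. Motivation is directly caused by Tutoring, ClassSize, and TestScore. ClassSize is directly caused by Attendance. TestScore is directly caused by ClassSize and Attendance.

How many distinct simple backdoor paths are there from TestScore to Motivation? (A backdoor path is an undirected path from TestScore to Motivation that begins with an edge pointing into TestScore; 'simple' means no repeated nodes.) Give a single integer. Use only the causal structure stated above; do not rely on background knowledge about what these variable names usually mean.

A backdoor path from TestScore to Motivation is any simple undirected path whose first edge points into TestScore (i.e. leaves TestScore via a parent).
Parents of TestScore: {Attendance, ClassSize}.
Enumerating:
  P1: TestScore <- Attendance -> ClassSize -> Motivation
  P2: TestScore <- ClassSize -> Motivation
That exhausts the simple backdoor paths. Count: 2.

2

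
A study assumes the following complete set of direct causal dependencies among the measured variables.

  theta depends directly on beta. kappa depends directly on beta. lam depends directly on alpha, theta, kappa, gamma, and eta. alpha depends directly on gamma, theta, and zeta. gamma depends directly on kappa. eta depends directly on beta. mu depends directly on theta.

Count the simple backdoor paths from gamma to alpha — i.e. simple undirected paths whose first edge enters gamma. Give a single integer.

7

A backdoor path from gamma to alpha is any simple undirected path whose first edge points into gamma (i.e. leaves gamma via a parent).
Parents of gamma: {kappa}.
Enumerating:
  P1: gamma <- kappa <- beta -> eta -> lam <- theta -> alpha
  P2: gamma <- kappa <- beta -> eta -> lam <- alpha
  P3: gamma <- kappa <- beta -> theta -> alpha
  P4: gamma <- kappa <- beta -> theta -> lam <- alpha
  P5: gamma <- kappa -> lam <- eta <- beta -> theta -> alpha
  P6: gamma <- kappa -> lam <- theta -> alpha
  P7: gamma <- kappa -> lam <- alpha
That exhausts the simple backdoor paths. Count: 7.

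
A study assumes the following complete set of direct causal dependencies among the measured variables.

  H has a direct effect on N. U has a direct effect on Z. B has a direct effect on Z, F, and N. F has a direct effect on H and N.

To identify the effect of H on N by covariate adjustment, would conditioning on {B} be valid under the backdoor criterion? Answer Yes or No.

No

Backdoor paths from H to N (paths whose first edge points into H):
  P1: H <- F <- B -> N
  P2: H <- F -> N
Condition 1 (no descendant of H in the set): holds — descendants of H are {N}; none are in {B}.
Condition 2 (every backdoor path blocked by {B}):
  P1: blocked at fork node B ∈ conditioning set.
  P2: open — no interior node is in the conditioning set.
{B} does not satisfy the backdoor criterion.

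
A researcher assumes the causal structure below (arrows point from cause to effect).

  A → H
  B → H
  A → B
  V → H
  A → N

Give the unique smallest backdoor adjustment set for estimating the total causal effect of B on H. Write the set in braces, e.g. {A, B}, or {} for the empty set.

Variables eligible for adjustment (non-descendants of B, excluding B and H): {A, N, V}.
Backdoor paths from B to H:
  P1: B <- A -> H
The empty set is not sufficient: P1 (B <- A -> H) has no collider blocking it and no conditioned non-collider, so it is open.
Try {A}:
  P1: blocked at fork node A ∈ conditioning set.
{A} contains no descendant of B and blocks every backdoor path.
No other singleton works — e.g. {V} leaves P1 open — so {A} is the unique smallest valid adjustment set.

{A}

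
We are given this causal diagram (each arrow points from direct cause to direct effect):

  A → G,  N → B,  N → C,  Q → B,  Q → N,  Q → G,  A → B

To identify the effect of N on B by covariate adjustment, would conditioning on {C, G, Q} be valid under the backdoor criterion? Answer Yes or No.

No

Backdoor paths from N to B (paths whose first edge points into N):
  P1: N <- Q -> B
  P2: N <- Q -> G <- A -> B
Condition 1 (no descendant of N in the set): FAILS — C is a descendant of N.
Condition 2 (every backdoor path blocked by {C, G, Q}):
  P1: blocked at fork node Q ∈ conditioning set.
  P2: blocked at fork node Q ∈ conditioning set.
{C, G, Q} does not satisfy the backdoor criterion.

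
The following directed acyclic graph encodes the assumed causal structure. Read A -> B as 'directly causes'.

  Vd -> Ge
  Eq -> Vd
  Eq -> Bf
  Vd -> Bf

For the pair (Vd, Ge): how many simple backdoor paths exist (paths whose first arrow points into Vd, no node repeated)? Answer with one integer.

0

A backdoor path from Vd to Ge is any simple undirected path whose first edge points into Vd (i.e. leaves Vd via a parent).
Parents of Vd: {Eq}.
No simple path from any parent of Vd reaches Ge without revisiting Vd, so there are no backdoor paths.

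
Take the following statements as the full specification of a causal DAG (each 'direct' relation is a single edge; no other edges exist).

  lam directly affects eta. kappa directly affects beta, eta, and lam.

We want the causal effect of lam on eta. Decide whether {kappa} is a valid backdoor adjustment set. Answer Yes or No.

Backdoor paths from lam to eta (paths whose first edge points into lam):
  P1: lam <- kappa -> eta
Condition 1 (no descendant of lam in the set): holds — descendants of lam are {eta}; none are in {kappa}.
Condition 2 (every backdoor path blocked by {kappa}):
  P1: blocked at fork node kappa ∈ conditioning set.
{kappa} satisfies the backdoor criterion.

Yes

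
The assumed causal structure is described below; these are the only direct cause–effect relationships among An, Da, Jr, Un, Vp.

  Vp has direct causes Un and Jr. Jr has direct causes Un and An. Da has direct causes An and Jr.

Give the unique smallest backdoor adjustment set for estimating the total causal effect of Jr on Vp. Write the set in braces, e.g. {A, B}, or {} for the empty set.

{Un}

Variables eligible for adjustment (non-descendants of Jr, excluding Jr and Vp): {An, Un}.
Backdoor paths from Jr to Vp:
  P1: Jr <- Un -> Vp
The empty set is not sufficient: P1 (Jr <- Un -> Vp) has no collider blocking it and no conditioned non-collider, so it is open.
Try {Un}:
  P1: blocked at fork node Un ∈ conditioning set.
{Un} contains no descendant of Jr and blocks every backdoor path.
No other singleton works — e.g. {An} leaves P1 open — so {Un} is the unique smallest valid adjustment set.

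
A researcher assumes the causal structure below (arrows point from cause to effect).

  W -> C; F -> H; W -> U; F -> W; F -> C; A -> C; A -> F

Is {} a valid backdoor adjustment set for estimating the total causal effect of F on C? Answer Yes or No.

Backdoor paths from F to C (paths whose first edge points into F):
  P1: F <- A -> C
Condition 1 (no descendant of F in the set): holds — descendants of F are {C, H, U, W}; none are in {}.
Condition 2 (every backdoor path blocked by {}):
  P1: open — no interior node is in the conditioning set.
{} does not satisfy the backdoor criterion.

No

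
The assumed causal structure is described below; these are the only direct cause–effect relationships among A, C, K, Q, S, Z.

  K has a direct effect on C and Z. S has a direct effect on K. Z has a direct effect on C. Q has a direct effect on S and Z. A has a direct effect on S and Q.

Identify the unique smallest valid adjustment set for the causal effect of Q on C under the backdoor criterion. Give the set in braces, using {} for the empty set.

Variables eligible for adjustment (non-descendants of Q, excluding Q and C): {A}.
Backdoor paths from Q to C:
  P1: Q <- A -> S -> K -> Z -> C
  P2: Q <- A -> S -> K -> C
The empty set is not sufficient: P1 (Q <- A -> S -> K -> Z -> C) has no collider blocking it and no conditioned non-collider, so it is open.
Try {A}:
  P1: blocked at fork node A ∈ conditioning set.
  P2: blocked at fork node A ∈ conditioning set.
{A} contains no descendant of Q and blocks every backdoor path.
{A} is the unique smallest valid adjustment set.

{A}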